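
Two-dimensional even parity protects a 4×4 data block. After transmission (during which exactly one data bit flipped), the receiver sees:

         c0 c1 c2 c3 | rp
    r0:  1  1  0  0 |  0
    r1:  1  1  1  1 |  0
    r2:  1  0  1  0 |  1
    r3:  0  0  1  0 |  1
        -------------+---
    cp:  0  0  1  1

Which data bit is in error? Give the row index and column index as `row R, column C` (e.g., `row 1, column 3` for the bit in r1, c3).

row 2, column 0

Recompute each row's even parity and compare to rp:
  r0: data parity 0, sent rp 0 → ok
  r1: data parity 0, sent rp 0 → ok
  r2: data parity 0, sent rp 1 → mismatch
  r3: data parity 1, sent rp 1 → ok
Recompute each column's even parity and compare to cp:
  c0: data parity 1, sent cp 0 → mismatch
  c1: data parity 0, sent cp 0 → ok
  c2: data parity 1, sent cp 1 → ok
  c3: data parity 1, sent cp 1 → ok
Exactly one row (r2) and one column (c0) fail → the flipped bit is at their intersection.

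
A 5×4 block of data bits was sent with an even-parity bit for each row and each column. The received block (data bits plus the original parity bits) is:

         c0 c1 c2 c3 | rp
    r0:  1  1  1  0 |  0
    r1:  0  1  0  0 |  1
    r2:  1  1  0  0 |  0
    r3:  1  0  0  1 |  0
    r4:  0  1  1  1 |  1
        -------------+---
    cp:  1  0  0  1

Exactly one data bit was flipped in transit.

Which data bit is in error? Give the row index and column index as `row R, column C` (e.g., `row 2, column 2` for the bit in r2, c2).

row 0, column 3

Recompute each row's even parity and compare to rp:
  r0: data parity 1, sent rp 0 → mismatch
  r1: data parity 1, sent rp 1 → ok
  r2: data parity 0, sent rp 0 → ok
  r3: data parity 0, sent rp 0 → ok
  r4: data parity 1, sent rp 1 → ok
Recompute each column's even parity and compare to cp:
  c0: data parity 1, sent cp 1 → ok
  c1: data parity 0, sent cp 0 → ok
  c2: data parity 0, sent cp 0 → ok
  c3: data parity 0, sent cp 1 → mismatch
Exactly one row (r0) and one column (c3) fail → the flipped bit is at their intersection.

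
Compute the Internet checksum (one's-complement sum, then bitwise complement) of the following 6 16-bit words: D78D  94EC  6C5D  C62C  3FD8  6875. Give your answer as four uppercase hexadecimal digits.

B8AD

One's-complement addition (fold any carry out of bit 15 back into bit 0):
  0xD78D + 0x94EC = 0x16C79 → wrap carry → 0x6C7A
  0x6C7A + 0x6C5D = 0x0D8D7
  0xD8D7 + 0xC62C = 0x19F03 → wrap carry → 0x9F04
  0x9F04 + 0x3FD8 = 0x0DEDC
  0xDEDC + 0x6875 = 0x14751 → wrap carry → 0x4752
One's-complement sum = 0x4752.
Checksum = ~0x4752 & 0xFFFF = 0xB8AD.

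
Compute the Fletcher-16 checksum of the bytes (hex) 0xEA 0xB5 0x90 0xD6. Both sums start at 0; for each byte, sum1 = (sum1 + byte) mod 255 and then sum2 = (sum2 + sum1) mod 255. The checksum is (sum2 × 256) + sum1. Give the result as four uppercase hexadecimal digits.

Running sums (mod 255):
  after byte 0 (0xEA): sum1=234, sum2=234
  after byte 1 (0xB5): sum1=160, sum2=139
  after byte 2 (0x90): sum1=49, sum2=188
  after byte 3 (0xD6): sum1=8, sum2=196
Checksum = sum2·256 + sum1 = 196·256 + 8 = 50184 = 0xC408.

C408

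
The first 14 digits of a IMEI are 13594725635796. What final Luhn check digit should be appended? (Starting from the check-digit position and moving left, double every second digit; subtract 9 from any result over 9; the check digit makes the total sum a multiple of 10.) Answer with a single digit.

Partial digits right→left: 6 9 7 5 3 6 5 2 7 4 9 5 3 1
Double every second digit counting from the check-digit position (so the 1st, 3rd, 5th, ... of the partial from the right).
  doubled (with −9 where >9): 3 5 6 1 5 9 6 → sum 35
  kept as-is: 9 5 6 2 4 5 1 → sum 32
Total = 35 + 32 = 67.
Check digit = (10 − (67 mod 10)) mod 10 = 3.

3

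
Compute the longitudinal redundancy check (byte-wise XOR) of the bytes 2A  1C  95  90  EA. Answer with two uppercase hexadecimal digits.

XOR the bytes together:
  start with 0x2A
  0x2A ⊕ 0x1C = 0x36
  0x36 ⊕ 0x95 = 0xA3
  0xA3 ⊕ 0x90 = 0x33
  0x33 ⊕ 0xEA = 0xD9

D9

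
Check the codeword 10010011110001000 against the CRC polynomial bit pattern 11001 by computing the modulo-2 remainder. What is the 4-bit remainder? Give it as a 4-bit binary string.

Modulo-2 division of 10010011110001000 by 11001:
  pos 0: 10010 XOR 11001 = 01011
  pos 1: 10110 XOR 11001 = 01111
  pos 2: 11111 XOR 11001 = 00110
  pos 4: 11011 XOR 11001 = 00010
  pos 7: 10100 XOR 11001 = 01101
  pos 8: 11010 XOR 11001 = 00011
  pos 11: 11100 XOR 11001 = 00101
Remainder = 1010 (nonzero — an error is detected).

1010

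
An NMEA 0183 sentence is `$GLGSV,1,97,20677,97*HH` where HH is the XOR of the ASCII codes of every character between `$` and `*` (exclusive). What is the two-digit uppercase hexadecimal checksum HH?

XOR the ASCII codes of the payload characters:
  'G' = 0x47 → acc = 0x47
  'L' = 0x4C → acc = 0x0B
  'G' = 0x47 → acc = 0x4C
  'S' = 0x53 → acc = 0x1F
  'V' = 0x56 → acc = 0x49
  ',' = 0x2C → acc = 0x65
  '1' = 0x31 → acc = 0x54
  ',' = 0x2C → acc = 0x78
  '9' = 0x39 → acc = 0x41
  '7' = 0x37 → acc = 0x76
  ',' = 0x2C → acc = 0x5A
  '2' = 0x32 → acc = 0x68
  '0' = 0x30 → acc = 0x58
  '6' = 0x36 → acc = 0x6E
  '7' = 0x37 → acc = 0x59
  '7' = 0x37 → acc = 0x6E
  ',' = 0x2C → acc = 0x42
  '9' = 0x39 → acc = 0x7B
  '7' = 0x37 → acc = 0x4C
Checksum = 0x4C.

4C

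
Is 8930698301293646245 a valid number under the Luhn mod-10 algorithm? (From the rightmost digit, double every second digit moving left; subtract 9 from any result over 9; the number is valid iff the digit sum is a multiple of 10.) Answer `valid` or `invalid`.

valid

From the right, keep odd positions and double even positions (subtract 9 from any doubled value over 9):
  doubled (positions 2,4,...): 8 3 3 9 2 6 9 0 9 → sum 49
  kept (positions 1,3,...): 5 2 4 3 2 0 8 6 3 8 → sum 41
Total = 90.
90 mod 10 = 0, so the number is valid.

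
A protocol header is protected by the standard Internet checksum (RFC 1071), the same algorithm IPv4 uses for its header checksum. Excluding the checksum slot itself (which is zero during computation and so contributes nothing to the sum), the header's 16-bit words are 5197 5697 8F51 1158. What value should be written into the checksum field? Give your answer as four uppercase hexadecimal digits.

One's-complement addition (fold any carry out of bit 15 back into bit 0):
  0x5197 + 0x5697 = 0x0A82E
  0xA82E + 0x8F51 = 0x1377F → wrap carry → 0x3780
  0x3780 + 0x1158 = 0x048D8
One's-complement sum = 0x48D8.
Checksum = ~0x48D8 & 0xFFFF = 0xB727.

B727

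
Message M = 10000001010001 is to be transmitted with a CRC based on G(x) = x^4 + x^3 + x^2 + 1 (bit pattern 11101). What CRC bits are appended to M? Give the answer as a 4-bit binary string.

Append 4 zeros: 100000010100010000. Divide by 11101 (XOR where the leading bit is 1):
  pos 0: 10000 XOR 11101 = 01101
  pos 1: 11010 XOR 11101 = 00111
  pos 3: 11101 XOR 11101 = 00000
  pos 9: 10001 XOR 11101 = 01100
  pos 10: 11000 XOR 11101 = 00101
  pos 12: 10100 XOR 11101 = 01001
  pos 13: 10010 XOR 11101 = 01111
Remainder (last 4 bits) = 1111. This is the CRC / FCS.

1111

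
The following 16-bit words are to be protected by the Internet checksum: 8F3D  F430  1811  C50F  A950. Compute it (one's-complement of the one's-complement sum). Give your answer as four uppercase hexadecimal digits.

One's-complement addition (fold any carry out of bit 15 back into bit 0):
  0x8F3D + 0xF430 = 0x1836D → wrap carry → 0x836E
  0x836E + 0x1811 = 0x09B7F
  0x9B7F + 0xC50F = 0x1608E → wrap carry → 0x608F
  0x608F + 0xA950 = 0x109DF → wrap carry → 0x09E0
One's-complement sum = 0x09E0.
Checksum = ~0x09E0 & 0xFFFF = 0xF61F.

F61F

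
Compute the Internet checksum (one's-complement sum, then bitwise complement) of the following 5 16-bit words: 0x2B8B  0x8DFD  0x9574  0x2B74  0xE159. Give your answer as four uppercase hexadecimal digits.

A434

One's-complement addition (fold any carry out of bit 15 back into bit 0):
  0x2B8B + 0x8DFD = 0x0B988
  0xB988 + 0x9574 = 0x14EFC → wrap carry → 0x4EFD
  0x4EFD + 0x2B74 = 0x07A71
  0x7A71 + 0xE159 = 0x15BCA → wrap carry → 0x5BCB
One's-complement sum = 0x5BCB.
Checksum = ~0x5BCB & 0xFFFF = 0xA434.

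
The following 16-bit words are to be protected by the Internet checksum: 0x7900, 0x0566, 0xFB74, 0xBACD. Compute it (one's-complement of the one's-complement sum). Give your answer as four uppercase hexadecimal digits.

One's-complement addition (fold any carry out of bit 15 back into bit 0):
  0x7900 + 0x0566 = 0x07E66
  0x7E66 + 0xFB74 = 0x179DA → wrap carry → 0x79DB
  0x79DB + 0xBACD = 0x134A8 → wrap carry → 0x34A9
One's-complement sum = 0x34A9.
Checksum = ~0x34A9 & 0xFFFF = 0xCB56.

CB56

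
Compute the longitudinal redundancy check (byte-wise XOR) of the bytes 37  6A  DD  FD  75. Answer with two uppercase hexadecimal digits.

08

XOR the bytes together:
  start with 0x37
  0x37 ⊕ 0x6A = 0x5D
  0x5D ⊕ 0xDD = 0x80
  0x80 ⊕ 0xFD = 0x7D
  0x7D ⊕ 0x75 = 0x08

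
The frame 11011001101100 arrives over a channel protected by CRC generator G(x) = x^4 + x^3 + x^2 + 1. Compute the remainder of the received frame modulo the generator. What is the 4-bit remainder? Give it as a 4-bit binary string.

Modulo-2 division of 11011001101100 by 11101:
  pos 0: 11011 XOR 11101 = 00110
  pos 2: 11000 XOR 11101 = 00101
  pos 4: 10111 XOR 11101 = 01010
  pos 5: 10100 XOR 11101 = 01001
  pos 6: 10011 XOR 11101 = 01110
  pos 7: 11101 XOR 11101 = 00000
Remainder = 0000 (zero — the frame passes the CRC check).

0000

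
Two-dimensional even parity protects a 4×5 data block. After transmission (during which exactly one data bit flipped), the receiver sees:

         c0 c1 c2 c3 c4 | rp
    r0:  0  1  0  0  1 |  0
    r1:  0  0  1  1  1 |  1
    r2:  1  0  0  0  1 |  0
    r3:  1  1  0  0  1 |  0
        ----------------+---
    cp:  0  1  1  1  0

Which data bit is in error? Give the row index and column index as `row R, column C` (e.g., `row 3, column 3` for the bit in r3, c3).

row 3, column 1

Recompute each row's even parity and compare to rp:
  r0: data parity 0, sent rp 0 → ok
  r1: data parity 1, sent rp 1 → ok
  r2: data parity 0, sent rp 0 → ok
  r3: data parity 1, sent rp 0 → mismatch
Recompute each column's even parity and compare to cp:
  c0: data parity 0, sent cp 0 → ok
  c1: data parity 0, sent cp 1 → mismatch
  c2: data parity 1, sent cp 1 → ok
  c3: data parity 1, sent cp 1 → ok
  c4: data parity 0, sent cp 0 → ok
Exactly one row (r3) and one column (c1) fail → the flipped bit is at their intersection.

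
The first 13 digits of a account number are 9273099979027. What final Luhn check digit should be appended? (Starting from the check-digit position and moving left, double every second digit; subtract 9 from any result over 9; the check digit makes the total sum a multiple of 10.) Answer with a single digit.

Partial digits right→left: 7 2 0 9 7 9 9 9 0 3 7 2 9
Double every second digit counting from the check-digit position (so the 1st, 3rd, 5th, ... of the partial from the right).
  doubled (with −9 where >9): 5 0 5 9 0 5 9 → sum 33
  kept as-is: 2 9 9 9 3 2 → sum 34
Total = 33 + 34 = 67.
Check digit = (10 − (67 mod 10)) mod 10 = 3.

3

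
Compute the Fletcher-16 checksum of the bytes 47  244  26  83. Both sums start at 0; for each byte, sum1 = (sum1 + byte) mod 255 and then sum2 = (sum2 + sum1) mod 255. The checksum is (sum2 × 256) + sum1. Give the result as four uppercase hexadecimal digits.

2391

Running sums (mod 255):
  after byte 0 (47): sum1=47, sum2=47
  after byte 1 (244): sum1=36, sum2=83
  after byte 2 (26): sum1=62, sum2=145
  after byte 3 (83): sum1=145, sum2=35
Checksum = sum2·256 + sum1 = 35·256 + 145 = 9105 = 0x2391.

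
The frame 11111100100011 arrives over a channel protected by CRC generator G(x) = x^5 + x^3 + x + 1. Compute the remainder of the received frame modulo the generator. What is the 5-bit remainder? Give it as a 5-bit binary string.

00001

Modulo-2 division of 11111100100011 by 101011:
  pos 0: 111111 XOR 101011 = 010100
  pos 1: 101000 XOR 101011 = 000011
  pos 5: 110100 XOR 101011 = 011111
  pos 6: 111110 XOR 101011 = 010101
  pos 7: 101011 XOR 101011 = 000000
Remainder = 00001 (nonzero — an error is detected).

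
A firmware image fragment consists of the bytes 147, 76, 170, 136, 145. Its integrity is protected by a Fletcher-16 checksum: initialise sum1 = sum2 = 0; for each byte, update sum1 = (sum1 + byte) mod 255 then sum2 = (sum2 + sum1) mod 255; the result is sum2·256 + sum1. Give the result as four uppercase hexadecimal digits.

Running sums (mod 255):
  after byte 0 (147): sum1=147, sum2=147
  after byte 1 (76): sum1=223, sum2=115
  after byte 2 (170): sum1=138, sum2=253
  after byte 3 (136): sum1=19, sum2=17
  after byte 4 (145): sum1=164, sum2=181
Checksum = sum2·256 + sum1 = 181·256 + 164 = 46500 = 0xB5A4.

B5A4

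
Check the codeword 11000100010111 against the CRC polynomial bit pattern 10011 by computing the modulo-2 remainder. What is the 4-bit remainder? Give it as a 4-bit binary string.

0011

Modulo-2 division of 11000100010111 by 10011:
  pos 0: 11000 XOR 10011 = 01011
  pos 1: 10111 XOR 10011 = 00100
  pos 3: 10000 XOR 10011 = 00011
  pos 6: 11010 XOR 10011 = 01001
  pos 7: 10011 XOR 10011 = 00000
Remainder = 0011 (nonzero — an error is detected).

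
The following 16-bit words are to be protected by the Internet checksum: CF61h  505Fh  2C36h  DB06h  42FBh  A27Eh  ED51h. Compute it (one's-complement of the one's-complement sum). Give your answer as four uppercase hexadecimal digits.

One's-complement addition (fold any carry out of bit 15 back into bit 0):
  0xCF61 + 0x505F = 0x11FC0 → wrap carry → 0x1FC1
  0x1FC1 + 0x2C36 = 0x04BF7
  0x4BF7 + 0xDB06 = 0x126FD → wrap carry → 0x26FE
  0x26FE + 0x42FB = 0x069F9
  0x69F9 + 0xA27E = 0x10C77 → wrap carry → 0x0C78
  0x0C78 + 0xED51 = 0x0F9C9
One's-complement sum = 0xF9C9.
Checksum = ~0xF9C9 & 0xFFFF = 0x0636.

0636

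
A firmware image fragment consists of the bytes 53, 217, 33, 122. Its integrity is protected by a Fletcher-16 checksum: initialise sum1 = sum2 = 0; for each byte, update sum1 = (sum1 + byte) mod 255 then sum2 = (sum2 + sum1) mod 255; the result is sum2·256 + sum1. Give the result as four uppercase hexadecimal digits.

1FAA

Running sums (mod 255):
  after byte 0 (53): sum1=53, sum2=53
  after byte 1 (217): sum1=15, sum2=68
  after byte 2 (33): sum1=48, sum2=116
  after byte 3 (122): sum1=170, sum2=31
Checksum = sum2·256 + sum1 = 31·256 + 170 = 8106 = 0x1FAA.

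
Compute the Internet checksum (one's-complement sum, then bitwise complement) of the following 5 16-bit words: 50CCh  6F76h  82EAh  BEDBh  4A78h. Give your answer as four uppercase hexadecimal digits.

One's-complement addition (fold any carry out of bit 15 back into bit 0):
  0x50CC + 0x6F76 = 0x0C042
  0xC042 + 0x82EA = 0x1432C → wrap carry → 0x432D
  0x432D + 0xBEDB = 0x10208 → wrap carry → 0x0209
  0x0209 + 0x4A78 = 0x04C81
One's-complement sum = 0x4C81.
Checksum = ~0x4C81 & 0xFFFF = 0xB37E.

B37E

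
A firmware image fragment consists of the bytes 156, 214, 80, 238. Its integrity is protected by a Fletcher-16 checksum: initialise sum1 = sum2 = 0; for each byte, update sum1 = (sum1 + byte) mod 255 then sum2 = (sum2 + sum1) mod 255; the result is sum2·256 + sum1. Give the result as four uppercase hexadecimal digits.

Running sums (mod 255):
  after byte 0 (156): sum1=156, sum2=156
  after byte 1 (214): sum1=115, sum2=16
  after byte 2 (80): sum1=195, sum2=211
  after byte 3 (238): sum1=178, sum2=134
Checksum = sum2·256 + sum1 = 134·256 + 178 = 34482 = 0x86B2.

86B2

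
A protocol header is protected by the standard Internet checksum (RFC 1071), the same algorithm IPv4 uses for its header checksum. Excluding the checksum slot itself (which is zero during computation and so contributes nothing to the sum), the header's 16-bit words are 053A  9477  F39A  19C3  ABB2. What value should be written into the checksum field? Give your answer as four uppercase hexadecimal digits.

AD3D

One's-complement addition (fold any carry out of bit 15 back into bit 0):
  0x053A + 0x9477 = 0x099B1
  0x99B1 + 0xF39A = 0x18D4B → wrap carry → 0x8D4C
  0x8D4C + 0x19C3 = 0x0A70F
  0xA70F + 0xABB2 = 0x152C1 → wrap carry → 0x52C2
One's-complement sum = 0x52C2.
Checksum = ~0x52C2 & 0xFFFF = 0xAD3D.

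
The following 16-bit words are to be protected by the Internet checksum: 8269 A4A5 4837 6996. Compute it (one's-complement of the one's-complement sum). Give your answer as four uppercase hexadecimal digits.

2723

One's-complement addition (fold any carry out of bit 15 back into bit 0):
  0x8269 + 0xA4A5 = 0x1270E → wrap carry → 0x270F
  0x270F + 0x4837 = 0x06F46
  0x6F46 + 0x6996 = 0x0D8DC
One's-complement sum = 0xD8DC.
Checksum = ~0xD8DC & 0xFFFF = 0x2723.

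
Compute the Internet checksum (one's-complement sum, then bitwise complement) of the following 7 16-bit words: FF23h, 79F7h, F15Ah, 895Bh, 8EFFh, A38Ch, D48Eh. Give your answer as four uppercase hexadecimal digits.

0513

One's-complement addition (fold any carry out of bit 15 back into bit 0):
  0xFF23 + 0x79F7 = 0x1791A → wrap carry → 0x791B
  0x791B + 0xF15A = 0x16A75 → wrap carry → 0x6A76
  0x6A76 + 0x895B = 0x0F3D1
  0xF3D1 + 0x8EFF = 0x182D0 → wrap carry → 0x82D1
  0x82D1 + 0xA38C = 0x1265D → wrap carry → 0x265E
  0x265E + 0xD48E = 0x0FAEC
One's-complement sum = 0xFAEC.
Checksum = ~0xFAEC & 0xFFFF = 0x0513.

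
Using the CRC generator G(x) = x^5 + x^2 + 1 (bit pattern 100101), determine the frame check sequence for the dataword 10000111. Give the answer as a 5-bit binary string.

10101

Append 5 zeros: 1000011100000. Divide by 100101 (XOR where the leading bit is 1):
  pos 0: 100001 XOR 100101 = 000100
  pos 3: 100110 XOR 100101 = 000011
  pos 7: 110000 XOR 100101 = 010101
Remainder (last 5 bits) = 10101. This is the CRC / FCS.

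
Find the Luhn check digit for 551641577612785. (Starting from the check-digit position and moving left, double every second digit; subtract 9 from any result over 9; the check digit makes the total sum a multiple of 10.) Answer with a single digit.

0

Partial digits right→left: 5 8 7 2 1 6 7 7 5 1 4 6 1 5 5
Double every second digit counting from the check-digit position (so the 1st, 3rd, 5th, ... of the partial from the right).
  doubled (with −9 where >9): 1 5 2 5 1 8 2 1 → sum 25
  kept as-is: 8 2 6 7 1 6 5 → sum 35
Total = 25 + 35 = 60.
Check digit = (10 − (60 mod 10)) mod 10 = 0.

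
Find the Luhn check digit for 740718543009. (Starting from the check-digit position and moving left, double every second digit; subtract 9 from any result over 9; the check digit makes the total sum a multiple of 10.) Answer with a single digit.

Partial digits right→left: 9 0 0 3 4 5 8 1 7 0 4 7
Double every second digit counting from the check-digit position (so the 1st, 3rd, 5th, ... of the partial from the right).
  doubled (with −9 where >9): 9 0 8 7 5 8 → sum 37
  kept as-is: 0 3 5 1 0 7 → sum 16
Total = 37 + 16 = 53.
Check digit = (10 − (53 mod 10)) mod 10 = 7.

7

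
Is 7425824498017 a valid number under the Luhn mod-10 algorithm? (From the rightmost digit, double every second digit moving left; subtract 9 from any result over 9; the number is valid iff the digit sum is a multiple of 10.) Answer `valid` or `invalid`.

invalid

From the right, keep odd positions and double even positions (subtract 9 from any doubled value over 9):
  doubled (positions 2,4,...): 2 7 8 4 1 8 → sum 30
  kept (positions 1,3,...): 7 0 9 4 8 2 7 → sum 37
Total = 67.
67 mod 10 = 7, so the number is invalid.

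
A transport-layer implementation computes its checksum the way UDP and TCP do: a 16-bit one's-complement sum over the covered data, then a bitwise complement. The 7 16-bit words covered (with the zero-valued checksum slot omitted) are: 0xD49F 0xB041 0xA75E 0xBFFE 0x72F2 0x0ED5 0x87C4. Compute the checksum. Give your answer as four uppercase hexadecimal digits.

One's-complement addition (fold any carry out of bit 15 back into bit 0):
  0xD49F + 0xB041 = 0x184E0 → wrap carry → 0x84E1
  0x84E1 + 0xA75E = 0x12C3F → wrap carry → 0x2C40
  0x2C40 + 0xBFFE = 0x0EC3E
  0xEC3E + 0x72F2 = 0x15F30 → wrap carry → 0x5F31
  0x5F31 + 0x0ED5 = 0x06E06
  0x6E06 + 0x87C4 = 0x0F5CA
One's-complement sum = 0xF5CA.
Checksum = ~0xF5CA & 0xFFFF = 0x0A35.

0A35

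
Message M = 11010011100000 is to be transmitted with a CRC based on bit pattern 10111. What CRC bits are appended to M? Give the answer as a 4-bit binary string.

Append 4 zeros: 110100111000000000. Divide by 10111 (XOR where the leading bit is 1):
  pos 0: 11010 XOR 10111 = 01101
  pos 1: 11010 XOR 10111 = 01101
  pos 2: 11011 XOR 10111 = 01100
  pos 3: 11001 XOR 10111 = 01110
  pos 4: 11101 XOR 10111 = 01010
  pos 5: 10100 XOR 10111 = 00011
  pos 8: 11000 XOR 10111 = 01111
  pos 9: 11110 XOR 10111 = 01001
  pos 10: 10010 XOR 10111 = 00101
  pos 12: 10100 XOR 10111 = 00011
Remainder (last 4 bits) = 0110. This is the CRC / FCS.

0110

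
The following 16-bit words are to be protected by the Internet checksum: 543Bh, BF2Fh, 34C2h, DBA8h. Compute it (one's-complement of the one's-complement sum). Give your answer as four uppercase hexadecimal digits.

DC29

One's-complement addition (fold any carry out of bit 15 back into bit 0):
  0x543B + 0xBF2F = 0x1136A → wrap carry → 0x136B
  0x136B + 0x34C2 = 0x0482D
  0x482D + 0xDBA8 = 0x123D5 → wrap carry → 0x23D6
One's-complement sum = 0x23D6.
Checksum = ~0x23D6 & 0xFFFF = 0xDC29.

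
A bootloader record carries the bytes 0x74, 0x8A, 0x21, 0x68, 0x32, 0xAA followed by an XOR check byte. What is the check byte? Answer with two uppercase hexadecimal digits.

2F

XOR the bytes together:
  start with 0x74
  0x74 ⊕ 0x8A = 0xFE
  0xFE ⊕ 0x21 = 0xDF
  0xDF ⊕ 0x68 = 0xB7
  0xB7 ⊕ 0x32 = 0x85
  0x85 ⊕ 0xAA = 0x2F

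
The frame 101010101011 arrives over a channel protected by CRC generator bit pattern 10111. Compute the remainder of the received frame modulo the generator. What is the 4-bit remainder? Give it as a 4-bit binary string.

Modulo-2 division of 101010101011 by 10111:
  pos 0: 10101 XOR 10111 = 00010
  pos 3: 10010 XOR 10111 = 00101
  pos 5: 10110 XOR 10111 = 00001
Remainder = 0111 (nonzero — an error is detected).

0111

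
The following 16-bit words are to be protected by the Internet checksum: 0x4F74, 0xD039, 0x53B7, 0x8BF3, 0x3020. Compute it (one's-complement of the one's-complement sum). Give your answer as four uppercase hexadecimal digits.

D086

One's-complement addition (fold any carry out of bit 15 back into bit 0):
  0x4F74 + 0xD039 = 0x11FAD → wrap carry → 0x1FAE
  0x1FAE + 0x53B7 = 0x07365
  0x7365 + 0x8BF3 = 0x0FF58
  0xFF58 + 0x3020 = 0x12F78 → wrap carry → 0x2F79
One's-complement sum = 0x2F79.
Checksum = ~0x2F79 & 0xFFFF = 0xD086.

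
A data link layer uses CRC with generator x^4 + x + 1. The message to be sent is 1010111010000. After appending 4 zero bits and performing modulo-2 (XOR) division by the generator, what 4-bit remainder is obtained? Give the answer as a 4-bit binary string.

Append 4 zeros: 10101110100000000. Divide by 10011 (XOR where the leading bit is 1):
  pos 0: 10101 XOR 10011 = 00110
  pos 2: 11011 XOR 10011 = 01000
  pos 3: 10000 XOR 10011 = 00011
  pos 6: 11100 XOR 10011 = 01111
  pos 7: 11110 XOR 10011 = 01101
  pos 8: 11010 XOR 10011 = 01001
  pos 9: 10010 XOR 10011 = 00001
Remainder (last 4 bits) = 1000. This is the CRC / FCS.

1000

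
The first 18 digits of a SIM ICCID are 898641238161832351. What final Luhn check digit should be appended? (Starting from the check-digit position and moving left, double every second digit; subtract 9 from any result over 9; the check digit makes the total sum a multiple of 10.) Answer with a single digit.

1

Partial digits right→left: 1 5 3 2 3 8 1 6 1 8 3 2 1 4 6 8 9 8
Double every second digit counting from the check-digit position (so the 1st, 3rd, 5th, ... of the partial from the right).
  doubled (with −9 where >9): 2 6 6 2 2 6 2 3 9 → sum 38
  kept as-is: 5 2 8 6 8 2 4 8 8 → sum 51
Total = 38 + 51 = 89.
Check digit = (10 − (89 mod 10)) mod 10 = 1.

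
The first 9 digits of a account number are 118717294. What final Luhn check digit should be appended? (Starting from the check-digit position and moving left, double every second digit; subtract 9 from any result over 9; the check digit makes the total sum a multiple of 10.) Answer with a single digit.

Partial digits right→left: 4 9 2 7 1 7 8 1 1
Double every second digit counting from the check-digit position (so the 1st, 3rd, 5th, ... of the partial from the right).
  doubled (with −9 where >9): 8 4 2 7 2 → sum 23
  kept as-is: 9 7 7 1 → sum 24
Total = 23 + 24 = 47.
Check digit = (10 − (47 mod 10)) mod 10 = 3.

3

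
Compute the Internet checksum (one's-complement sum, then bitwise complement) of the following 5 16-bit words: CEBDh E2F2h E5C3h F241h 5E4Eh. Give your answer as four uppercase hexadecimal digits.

One's-complement addition (fold any carry out of bit 15 back into bit 0):
  0xCEBD + 0xE2F2 = 0x1B1AF → wrap carry → 0xB1B0
  0xB1B0 + 0xE5C3 = 0x19773 → wrap carry → 0x9774
  0x9774 + 0xF241 = 0x189B5 → wrap carry → 0x89B6
  0x89B6 + 0x5E4E = 0x0E804
One's-complement sum = 0xE804.
Checksum = ~0xE804 & 0xFFFF = 0x17FB.

17FB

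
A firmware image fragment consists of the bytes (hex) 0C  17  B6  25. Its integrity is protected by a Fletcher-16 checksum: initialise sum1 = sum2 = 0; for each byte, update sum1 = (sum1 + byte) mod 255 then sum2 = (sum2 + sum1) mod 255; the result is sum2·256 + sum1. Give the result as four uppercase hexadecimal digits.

08FE

Running sums (mod 255):
  after byte 0 (0C): sum1=12, sum2=12
  after byte 1 (17): sum1=35, sum2=47
  after byte 2 (B6): sum1=217, sum2=9
  after byte 3 (25): sum1=254, sum2=8
Checksum = sum2·256 + sum1 = 8·256 + 254 = 2302 = 0x08FE.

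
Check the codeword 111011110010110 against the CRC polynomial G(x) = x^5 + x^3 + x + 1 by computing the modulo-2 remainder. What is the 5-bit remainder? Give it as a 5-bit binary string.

Modulo-2 division of 111011110010110 by 101011:
  pos 0: 111011 XOR 101011 = 010000
  pos 1: 100001 XOR 101011 = 001010
  pos 3: 101010 XOR 101011 = 000001
  pos 8: 101011 XOR 101011 = 000000
Remainder = 00000 (zero — the frame passes the CRC check).

00000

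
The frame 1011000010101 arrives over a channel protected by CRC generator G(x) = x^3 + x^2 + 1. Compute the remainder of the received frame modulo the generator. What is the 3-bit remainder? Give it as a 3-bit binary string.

Modulo-2 division of 1011000010101 by 1101:
  pos 0: 1011 XOR 1101 = 0110
  pos 1: 1100 XOR 1101 = 0001
  pos 4: 1000 XOR 1101 = 0101
  pos 5: 1011 XOR 1101 = 0110
  pos 6: 1100 XOR 1101 = 0001
  pos 9: 1101 XOR 1101 = 0000
Remainder = 000 (zero — the frame passes the CRC check).

000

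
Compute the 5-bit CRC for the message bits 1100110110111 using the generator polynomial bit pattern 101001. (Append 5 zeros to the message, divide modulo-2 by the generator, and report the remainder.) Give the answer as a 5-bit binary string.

00111

Append 5 zeros: 110011011011100000. Divide by 101001 (XOR where the leading bit is 1):
  pos 0: 110011 XOR 101001 = 011010
  pos 1: 110100 XOR 101001 = 011101
  pos 2: 111011 XOR 101001 = 010010
  pos 3: 100101 XOR 101001 = 001100
  pos 5: 110001 XOR 101001 = 011000
  pos 6: 110001 XOR 101001 = 011000
  pos 7: 110001 XOR 101001 = 011000
  pos 8: 110000 XOR 101001 = 011001
  pos 9: 110010 XOR 101001 = 011011
  pos 10: 110110 XOR 101001 = 011111
  pos 11: 111110 XOR 101001 = 010111
  pos 12: 101110 XOR 101001 = 000111
Remainder (last 5 bits) = 00111. This is the CRC / FCS.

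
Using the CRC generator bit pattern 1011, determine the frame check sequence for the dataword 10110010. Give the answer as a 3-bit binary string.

110

Append 3 zeros: 10110010000. Divide by 1011 (XOR where the leading bit is 1):
  pos 0: 1011 XOR 1011 = 0000
  pos 6: 1000 XOR 1011 = 0011
Remainder (last 3 bits) = 110. This is the CRC / FCS.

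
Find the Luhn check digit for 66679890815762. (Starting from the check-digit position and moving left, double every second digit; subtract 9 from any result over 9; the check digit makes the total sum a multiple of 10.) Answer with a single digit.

Partial digits right→left: 2 6 7 5 1 8 0 9 8 9 7 6 6 6
Double every second digit counting from the check-digit position (so the 1st, 3rd, 5th, ... of the partial from the right).
  doubled (with −9 where >9): 4 5 2 0 7 5 3 → sum 26
  kept as-is: 6 5 8 9 9 6 6 → sum 49
Total = 26 + 49 = 75.
Check digit = (10 − (75 mod 10)) mod 10 = 5.

5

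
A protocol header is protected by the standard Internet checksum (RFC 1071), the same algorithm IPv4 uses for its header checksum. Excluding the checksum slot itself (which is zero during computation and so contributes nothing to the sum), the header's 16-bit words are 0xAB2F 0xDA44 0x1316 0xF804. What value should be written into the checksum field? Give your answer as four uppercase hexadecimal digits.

One's-complement addition (fold any carry out of bit 15 back into bit 0):
  0xAB2F + 0xDA44 = 0x18573 → wrap carry → 0x8574
  0x8574 + 0x1316 = 0x0988A
  0x988A + 0xF804 = 0x1908E → wrap carry → 0x908F
One's-complement sum = 0x908F.
Checksum = ~0x908F & 0xFFFF = 0x6F70.

6F70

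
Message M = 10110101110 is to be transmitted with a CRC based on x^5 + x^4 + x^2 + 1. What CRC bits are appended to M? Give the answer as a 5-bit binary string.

Append 5 zeros: 1011010111000000. Divide by 110101 (XOR where the leading bit is 1):
  pos 0: 101101 XOR 110101 = 011000
  pos 1: 110000 XOR 110101 = 000101
  pos 4: 101111 XOR 110101 = 011010
  pos 5: 110100 XOR 110101 = 000001
  pos 10: 100000 XOR 110101 = 010101
Remainder (last 5 bits) = 10101. This is the CRC / FCS.

10101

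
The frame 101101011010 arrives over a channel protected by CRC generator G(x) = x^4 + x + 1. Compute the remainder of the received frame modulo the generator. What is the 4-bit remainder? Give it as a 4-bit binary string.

0100

Modulo-2 division of 101101011010 by 10011:
  pos 0: 10110 XOR 10011 = 00101
  pos 2: 10110 XOR 10011 = 00101
  pos 4: 10111 XOR 10011 = 00100
  pos 6: 10001 XOR 10011 = 00010
Remainder = 0100 (nonzero — an error is detected).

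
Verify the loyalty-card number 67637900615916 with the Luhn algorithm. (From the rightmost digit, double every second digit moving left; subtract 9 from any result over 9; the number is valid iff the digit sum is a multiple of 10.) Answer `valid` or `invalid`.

invalid

From the right, keep odd positions and double even positions (subtract 9 from any doubled value over 9):
  doubled (positions 2,4,...): 2 1 3 0 5 3 3 → sum 17
  kept (positions 1,3,...): 6 9 1 0 9 3 7 → sum 35
Total = 52.
52 mod 10 = 2, so the number is invalid.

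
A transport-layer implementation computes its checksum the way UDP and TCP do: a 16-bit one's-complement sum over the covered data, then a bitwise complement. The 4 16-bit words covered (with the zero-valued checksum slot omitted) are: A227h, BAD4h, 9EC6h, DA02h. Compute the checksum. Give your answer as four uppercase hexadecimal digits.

2A3A

One's-complement addition (fold any carry out of bit 15 back into bit 0):
  0xA227 + 0xBAD4 = 0x15CFB → wrap carry → 0x5CFC
  0x5CFC + 0x9EC6 = 0x0FBC2
  0xFBC2 + 0xDA02 = 0x1D5C4 → wrap carry → 0xD5C5
One's-complement sum = 0xD5C5.
Checksum = ~0xD5C5 & 0xFFFF = 0x2A3A.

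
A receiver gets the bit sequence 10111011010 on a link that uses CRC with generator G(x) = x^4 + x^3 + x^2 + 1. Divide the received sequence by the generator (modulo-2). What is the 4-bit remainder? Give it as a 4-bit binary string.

Modulo-2 division of 10111011010 by 11101:
  pos 0: 10111 XOR 11101 = 01010
  pos 1: 10100 XOR 11101 = 01001
  pos 2: 10011 XOR 11101 = 01110
  pos 3: 11101 XOR 11101 = 00000
Remainder = 0010 (nonzero — an error is detected).

0010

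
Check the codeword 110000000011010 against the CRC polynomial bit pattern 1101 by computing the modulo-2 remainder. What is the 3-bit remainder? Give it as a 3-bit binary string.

111

Modulo-2 division of 110000000011010 by 1101:
  pos 0: 1100 XOR 1101 = 0001
  pos 3: 1000 XOR 1101 = 0101
  pos 4: 1010 XOR 1101 = 0111
  pos 5: 1110 XOR 1101 = 0011
  pos 7: 1101 XOR 1101 = 0000
  pos 11: 1010 XOR 1101 = 0111
Remainder = 111 (nonzero — an error is detected).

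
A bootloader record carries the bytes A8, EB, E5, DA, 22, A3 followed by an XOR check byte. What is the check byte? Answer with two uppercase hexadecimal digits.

XOR the bytes together:
  start with 0xA8
  0xA8 ⊕ 0xEB = 0x43
  0x43 ⊕ 0xE5 = 0xA6
  0xA6 ⊕ 0xDA = 0x7C
  0x7C ⊕ 0x22 = 0x5E
  0x5E ⊕ 0xA3 = 0xFD

FD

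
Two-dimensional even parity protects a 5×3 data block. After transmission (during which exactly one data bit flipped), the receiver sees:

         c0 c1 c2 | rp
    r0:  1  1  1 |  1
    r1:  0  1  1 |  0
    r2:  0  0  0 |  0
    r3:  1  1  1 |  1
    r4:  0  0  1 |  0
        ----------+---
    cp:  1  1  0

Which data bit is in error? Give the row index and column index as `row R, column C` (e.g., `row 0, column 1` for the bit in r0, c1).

Recompute each row's even parity and compare to rp:
  r0: data parity 1, sent rp 1 → ok
  r1: data parity 0, sent rp 0 → ok
  r2: data parity 0, sent rp 0 → ok
  r3: data parity 1, sent rp 1 → ok
  r4: data parity 1, sent rp 0 → mismatch
Recompute each column's even parity and compare to cp:
  c0: data parity 0, sent cp 1 → mismatch
  c1: data parity 1, sent cp 1 → ok
  c2: data parity 0, sent cp 0 → ok
Exactly one row (r4) and one column (c0) fail → the flipped bit is at their intersection.

row 4, column 0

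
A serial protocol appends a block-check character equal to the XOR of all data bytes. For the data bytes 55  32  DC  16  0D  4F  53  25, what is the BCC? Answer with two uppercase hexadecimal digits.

99

XOR the bytes together:
  start with 0x55
  0x55 ⊕ 0x32 = 0x67
  0x67 ⊕ 0xDC = 0xBB
  0xBB ⊕ 0x16 = 0xAD
  0xAD ⊕ 0x0D = 0xA0
  0xA0 ⊕ 0x4F = 0xEF
  0xEF ⊕ 0x53 = 0xBC
  0xBC ⊕ 0x25 = 0x99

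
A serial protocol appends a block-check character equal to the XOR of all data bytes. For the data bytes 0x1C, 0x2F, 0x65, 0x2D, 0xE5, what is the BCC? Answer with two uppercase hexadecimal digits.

9E

XOR the bytes together:
  start with 0x1C
  0x1C ⊕ 0x2F = 0x33
  0x33 ⊕ 0x65 = 0x56
  0x56 ⊕ 0x2D = 0x7B
  0x7B ⊕ 0xE5 = 0x9E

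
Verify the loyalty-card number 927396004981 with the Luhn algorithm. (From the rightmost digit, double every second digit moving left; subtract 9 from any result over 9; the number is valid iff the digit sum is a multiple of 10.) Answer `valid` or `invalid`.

invalid

From the right, keep odd positions and double even positions (subtract 9 from any doubled value over 9):
  doubled (positions 2,4,...): 7 8 0 9 5 9 → sum 38
  kept (positions 1,3,...): 1 9 0 6 3 2 → sum 21
Total = 59.
59 mod 10 = 9, so the number is invalid.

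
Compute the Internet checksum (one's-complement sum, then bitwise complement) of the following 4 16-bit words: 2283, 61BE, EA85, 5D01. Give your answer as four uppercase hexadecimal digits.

One's-complement addition (fold any carry out of bit 15 back into bit 0):
  0x2283 + 0x61BE = 0x08441
  0x8441 + 0xEA85 = 0x16EC6 → wrap carry → 0x6EC7
  0x6EC7 + 0x5D01 = 0x0CBC8
One's-complement sum = 0xCBC8.
Checksum = ~0xCBC8 & 0xFFFF = 0x3437.

3437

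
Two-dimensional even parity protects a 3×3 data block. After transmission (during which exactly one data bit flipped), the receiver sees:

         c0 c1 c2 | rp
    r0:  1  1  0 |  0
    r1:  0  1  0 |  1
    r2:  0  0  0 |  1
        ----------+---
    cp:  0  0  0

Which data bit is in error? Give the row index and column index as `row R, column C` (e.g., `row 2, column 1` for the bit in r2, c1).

Recompute each row's even parity and compare to rp:
  r0: data parity 0, sent rp 0 → ok
  r1: data parity 1, sent rp 1 → ok
  r2: data parity 0, sent rp 1 → mismatch
Recompute each column's even parity and compare to cp:
  c0: data parity 1, sent cp 0 → mismatch
  c1: data parity 0, sent cp 0 → ok
  c2: data parity 0, sent cp 0 → ok
Exactly one row (r2) and one column (c0) fail → the flipped bit is at their intersection.

row 2, column 0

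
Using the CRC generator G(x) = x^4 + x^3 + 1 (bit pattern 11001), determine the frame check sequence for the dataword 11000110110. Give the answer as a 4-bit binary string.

Append 4 zeros: 110001101100000. Divide by 11001 (XOR where the leading bit is 1):
  pos 0: 11000 XOR 11001 = 00001
  pos 4: 11101 XOR 11001 = 00100
  pos 6: 10010 XOR 11001 = 01011
  pos 7: 10110 XOR 11001 = 01111
  pos 8: 11110 XOR 11001 = 00111
  pos 10: 11100 XOR 11001 = 00101
Remainder (last 4 bits) = 0101. This is the CRC / FCS.

0101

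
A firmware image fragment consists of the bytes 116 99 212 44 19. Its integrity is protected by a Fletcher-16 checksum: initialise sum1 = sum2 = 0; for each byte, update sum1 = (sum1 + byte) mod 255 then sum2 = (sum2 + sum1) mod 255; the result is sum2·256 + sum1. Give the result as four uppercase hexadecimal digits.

BDEB

Running sums (mod 255):
  after byte 0 (116): sum1=116, sum2=116
  after byte 1 (99): sum1=215, sum2=76
  after byte 2 (212): sum1=172, sum2=248
  after byte 3 (44): sum1=216, sum2=209
  after byte 4 (19): sum1=235, sum2=189
Checksum = sum2·256 + sum1 = 189·256 + 235 = 48619 = 0xBDEB.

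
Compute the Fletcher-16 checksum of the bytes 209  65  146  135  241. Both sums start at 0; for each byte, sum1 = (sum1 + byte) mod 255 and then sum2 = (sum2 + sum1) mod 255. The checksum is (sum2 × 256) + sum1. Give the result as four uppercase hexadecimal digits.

Running sums (mod 255):
  after byte 0 (209): sum1=209, sum2=209
  after byte 1 (65): sum1=19, sum2=228
  after byte 2 (146): sum1=165, sum2=138
  after byte 3 (135): sum1=45, sum2=183
  after byte 4 (241): sum1=31, sum2=214
Checksum = sum2·256 + sum1 = 214·256 + 31 = 54815 = 0xD61F.

D61F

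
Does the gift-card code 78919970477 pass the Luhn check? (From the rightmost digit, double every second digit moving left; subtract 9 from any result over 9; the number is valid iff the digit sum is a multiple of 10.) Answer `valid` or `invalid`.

invalid

From the right, keep odd positions and double even positions (subtract 9 from any doubled value over 9):
  doubled (positions 2,4,...): 5 0 9 2 7 → sum 23
  kept (positions 1,3,...): 7 4 7 9 9 7 → sum 43
Total = 66.
66 mod 10 = 6, so the number is invalid.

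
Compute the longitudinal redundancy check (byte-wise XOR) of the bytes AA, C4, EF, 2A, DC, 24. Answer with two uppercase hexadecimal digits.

XOR the bytes together:
  start with 0xAA
  0xAA ⊕ 0xC4 = 0x6E
  0x6E ⊕ 0xEF = 0x81
  0x81 ⊕ 0x2A = 0xAB
  0xAB ⊕ 0xDC = 0x77
  0x77 ⊕ 0x24 = 0x53

53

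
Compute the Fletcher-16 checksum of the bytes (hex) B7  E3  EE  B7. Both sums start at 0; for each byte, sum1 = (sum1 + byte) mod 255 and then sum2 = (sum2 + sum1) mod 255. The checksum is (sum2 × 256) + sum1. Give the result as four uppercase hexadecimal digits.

Running sums (mod 255):
  after byte 0 (B7): sum1=183, sum2=183
  after byte 1 (E3): sum1=155, sum2=83
  after byte 2 (EE): sum1=138, sum2=221
  after byte 3 (B7): sum1=66, sum2=32
Checksum = sum2·256 + sum1 = 32·256 + 66 = 8258 = 0x2042.

2042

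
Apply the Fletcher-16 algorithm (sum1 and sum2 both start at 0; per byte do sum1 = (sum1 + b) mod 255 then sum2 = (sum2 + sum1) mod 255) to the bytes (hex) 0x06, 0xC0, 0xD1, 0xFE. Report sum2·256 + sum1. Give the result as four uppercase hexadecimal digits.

FC97

Running sums (mod 255):
  after byte 0 (0x06): sum1=6, sum2=6
  after byte 1 (0xC0): sum1=198, sum2=204
  after byte 2 (0xD1): sum1=152, sum2=101
  after byte 3 (0xFE): sum1=151, sum2=252
Checksum = sum2·256 + sum1 = 252·256 + 151 = 64663 = 0xFC97.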